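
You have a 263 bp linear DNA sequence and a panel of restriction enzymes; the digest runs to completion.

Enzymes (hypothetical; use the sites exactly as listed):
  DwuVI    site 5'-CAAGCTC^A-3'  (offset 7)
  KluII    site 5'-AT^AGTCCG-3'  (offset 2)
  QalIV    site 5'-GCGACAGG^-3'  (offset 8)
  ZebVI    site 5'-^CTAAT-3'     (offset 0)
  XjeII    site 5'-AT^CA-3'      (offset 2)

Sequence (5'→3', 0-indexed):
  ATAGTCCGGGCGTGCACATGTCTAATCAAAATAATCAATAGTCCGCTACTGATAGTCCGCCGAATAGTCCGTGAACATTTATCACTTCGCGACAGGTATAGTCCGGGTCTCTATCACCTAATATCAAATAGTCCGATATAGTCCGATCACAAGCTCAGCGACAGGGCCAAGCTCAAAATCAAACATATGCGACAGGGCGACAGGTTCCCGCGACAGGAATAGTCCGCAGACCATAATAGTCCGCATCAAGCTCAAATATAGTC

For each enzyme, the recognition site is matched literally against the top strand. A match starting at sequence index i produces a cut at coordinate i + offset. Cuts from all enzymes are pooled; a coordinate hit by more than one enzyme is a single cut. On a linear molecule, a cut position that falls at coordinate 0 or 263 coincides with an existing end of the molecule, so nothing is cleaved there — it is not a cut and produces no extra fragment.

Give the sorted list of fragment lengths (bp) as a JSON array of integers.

Scan for sites:
  DwuVI CAAGCTCA/7: at [149, 167, 246] ⇒ [156, 174, 253]
  KluII ATAGTCCG/2: at [0, 37, 51, 63, 97, 127, 137, 218, 235] ⇒ [2, 39, 53, 65, 99, 129, 139, 220, 237]
  QalIV GCGACAGG/8: at [88, 157, 188, 196, 209] ⇒ [96, 165, 196, 204, 217]
  ZebVI CTAAT/0: at [21, 117] ⇒ [21, 117]
  XjeII ATCA/2: at [24, 33, 80, 112, 122, 145, 177, 244] ⇒ [26, 35, 82, 114, 124, 147, 179, 246]

Pooled cuts: [2, 21, 26, 35, 39, 53, 65, 82, 96, 99, 114, 117, 124, 129, 139, 147, 156, 165, 174, 179, 196, 204, 217, 220, 237, 246, 253]

Fragment lengths:
  [0,2): 2 bp
  [2,21): 19 bp
  [21,26): 5 bp
  [26,35): 9 bp
  [35,39): 4 bp
  [39,53): 14 bp
  [53,65): 12 bp
  [65,82): 17 bp
  [82,96): 14 bp
  [96,99): 3 bp
  [99,114): 15 bp
  [114,117): 3 bp
  [117,124): 7 bp
  [124,129): 5 bp
  [129,139): 10 bp
  [139,147): 8 bp
  [147,156): 9 bp
  [156,165): 9 bp
  [165,174): 9 bp
  [174,179): 5 bp
  [179,196): 17 bp
  [196,204): 8 bp
  [204,217): 13 bp
  [217,220): 3 bp
  [220,237): 17 bp
  [237,246): 9 bp
  [246,253): 7 bp
  [253,263): 10 bp

[2,3,3,3,4,5,5,5,7,7,8,8,9,9,9,9,9,10,10,12,13,14,14,15,17,17,17,19]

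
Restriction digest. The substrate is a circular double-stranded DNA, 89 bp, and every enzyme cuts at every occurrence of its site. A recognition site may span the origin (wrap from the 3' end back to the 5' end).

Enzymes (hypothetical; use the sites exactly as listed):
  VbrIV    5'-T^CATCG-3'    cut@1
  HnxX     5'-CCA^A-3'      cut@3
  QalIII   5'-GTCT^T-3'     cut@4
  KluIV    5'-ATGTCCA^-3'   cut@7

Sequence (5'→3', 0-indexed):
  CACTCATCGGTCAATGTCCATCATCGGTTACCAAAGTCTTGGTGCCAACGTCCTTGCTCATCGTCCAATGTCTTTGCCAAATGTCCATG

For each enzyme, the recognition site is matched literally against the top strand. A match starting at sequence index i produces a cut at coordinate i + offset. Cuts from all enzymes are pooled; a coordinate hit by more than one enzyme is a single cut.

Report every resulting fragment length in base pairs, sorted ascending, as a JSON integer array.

Site scan:
  VbrIV TCATCG/1: at [3, 20, 57] ⇒ [4, 21, 58]
  HnxX CCAA/3: at [30, 44, 64, 76] ⇒ [33, 47, 67, 79]
  QalIII GTCTT/4: at [35, 69] ⇒ [39, 73]
  KluIV ATGTCCA/7: at [13, 80] ⇒ [20, 87]

Pooled cuts: [4, 20, 21, 33, 39, 47, 58, 67, 73, 79, 87]

Fragments:
  4→20: 16 bp
  20→21: 1 bp
  21→33: 12 bp
  33→39: 6 bp
  39→47: 8 bp
  47→58: 11 bp
  58→67: 9 bp
  67→73: 6 bp
  73→79: 6 bp
  79→87: 8 bp
  87→4 (wrap): 89-87+4 = 6 bp

[1,6,6,6,6,8,8,9,11,12,16]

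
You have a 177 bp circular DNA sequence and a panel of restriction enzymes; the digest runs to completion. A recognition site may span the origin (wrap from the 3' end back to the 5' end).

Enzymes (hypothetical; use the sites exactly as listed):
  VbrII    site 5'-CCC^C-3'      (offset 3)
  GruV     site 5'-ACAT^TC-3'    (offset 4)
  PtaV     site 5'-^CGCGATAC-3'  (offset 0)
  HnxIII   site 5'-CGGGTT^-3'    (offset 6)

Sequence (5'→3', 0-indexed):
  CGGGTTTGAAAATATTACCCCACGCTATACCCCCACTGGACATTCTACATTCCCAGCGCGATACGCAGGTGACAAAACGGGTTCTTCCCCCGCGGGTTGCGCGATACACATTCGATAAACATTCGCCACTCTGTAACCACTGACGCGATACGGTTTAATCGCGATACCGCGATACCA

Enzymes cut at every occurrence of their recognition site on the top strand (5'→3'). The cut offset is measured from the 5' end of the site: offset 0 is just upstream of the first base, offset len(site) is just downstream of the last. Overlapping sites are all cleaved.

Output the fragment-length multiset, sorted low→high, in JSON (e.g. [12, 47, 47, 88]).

Scan for sites:
  VbrII (CCCC, off=3): starts [17, 29, 30, 86, 87] → cuts [20, 32, 33, 89, 90]
  GruV (ACATTC, off=4): starts [39, 46, 107, 118] → cuts [43, 50, 111, 122]
  PtaV (CGCGATAC, off=0): starts [56, 99, 143, 159, 167] → cuts [56, 99, 143, 159, 167]
  HnxIII (CGGGTT, off=6): starts [0, 77, 92] → cuts [6, 83, 98]

Pooled cuts: [6, 20, 32, 33, 43, 50, 56, 83, 89, 90, 98, 99, 111, 122, 143, 159, 167]

Fragments:
  6→20: 14 bp
  20→32: 12 bp
  32→33: 1 bp
  33→43: 10 bp
  43→50: 7 bp
  50→56: 6 bp
  56→83: 27 bp
  83→89: 6 bp
  89→90: 1 bp
  90→98: 8 bp
  98→99: 1 bp
  99→111: 12 bp
  111→122: 11 bp
  122→143: 21 bp
  143→159: 16 bp
  159→167: 8 bp
  167→6 (wrap): 177-167+6 = 16 bp

[1,1,1,6,6,7,8,8,10,11,12,12,14,16,16,21,27]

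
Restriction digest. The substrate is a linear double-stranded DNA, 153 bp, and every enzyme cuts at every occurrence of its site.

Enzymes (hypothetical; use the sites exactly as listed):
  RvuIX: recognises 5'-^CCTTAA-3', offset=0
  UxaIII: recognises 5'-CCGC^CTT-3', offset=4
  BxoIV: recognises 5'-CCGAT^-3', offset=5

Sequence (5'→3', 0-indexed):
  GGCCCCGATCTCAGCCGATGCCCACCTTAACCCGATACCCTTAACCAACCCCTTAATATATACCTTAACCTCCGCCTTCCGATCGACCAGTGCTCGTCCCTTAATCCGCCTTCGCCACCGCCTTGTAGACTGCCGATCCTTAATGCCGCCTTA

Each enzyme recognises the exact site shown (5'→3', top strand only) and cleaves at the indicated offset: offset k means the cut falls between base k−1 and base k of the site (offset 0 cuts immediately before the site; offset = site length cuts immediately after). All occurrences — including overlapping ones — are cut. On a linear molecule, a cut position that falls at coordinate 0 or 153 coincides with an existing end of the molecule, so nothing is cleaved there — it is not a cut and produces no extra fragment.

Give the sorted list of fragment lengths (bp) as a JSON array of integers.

[2,4,5,8,9,10,11,12,12,12,12,12,13,15,16]

Per-enzyme occurrences:
  RvuIX CCTTAA/0: at [24, 38, 50, 62, 98, 137] ⇒ [24, 38, 50, 62, 98, 137]
  UxaIII CCGCCTT/4: at [71, 105, 117, 145] ⇒ [75, 109, 121, 149]
  BxoIV CCGAT/5: at [4, 14, 31, 78, 132] ⇒ [9, 19, 36, 83, 137]

Pooled cuts: [9, 19, 24, 36, 38, 50, 62, 75, 83, 98, 109, 121, 137, 149]

Fragments:
  [0,9): 9 bp
  [9,19): 10 bp
  [19,24): 5 bp
  [24,36): 12 bp
  [36,38): 2 bp
  [38,50): 12 bp
  [50,62): 12 bp
  [62,75): 13 bp
  [75,83): 8 bp
  [83,98): 15 bp
  [98,109): 11 bp
  [109,121): 12 bp
  [121,137): 16 bp
  [137,149): 12 bp
  [149,153): 4 bp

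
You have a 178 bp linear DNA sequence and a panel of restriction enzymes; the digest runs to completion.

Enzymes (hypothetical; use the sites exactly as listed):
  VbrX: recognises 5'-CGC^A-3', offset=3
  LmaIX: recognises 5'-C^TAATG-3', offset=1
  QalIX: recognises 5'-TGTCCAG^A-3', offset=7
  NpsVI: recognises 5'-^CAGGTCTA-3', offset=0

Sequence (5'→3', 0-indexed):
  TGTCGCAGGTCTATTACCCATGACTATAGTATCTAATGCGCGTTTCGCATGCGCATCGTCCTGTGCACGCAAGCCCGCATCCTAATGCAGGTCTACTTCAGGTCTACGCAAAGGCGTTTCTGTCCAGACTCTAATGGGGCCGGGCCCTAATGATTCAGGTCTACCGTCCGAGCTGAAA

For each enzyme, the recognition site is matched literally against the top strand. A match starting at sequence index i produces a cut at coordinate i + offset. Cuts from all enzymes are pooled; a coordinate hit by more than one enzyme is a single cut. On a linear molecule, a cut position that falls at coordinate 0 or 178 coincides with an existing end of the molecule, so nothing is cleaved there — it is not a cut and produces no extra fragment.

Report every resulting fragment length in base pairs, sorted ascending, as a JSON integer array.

Scan for sites:
  VbrX CGCA/3: at [3, 45, 51, 67, 75, 106] ⇒ [6, 48, 54, 70, 78, 109]
  LmaIX CTAATG/1: at [32, 81, 130, 146] ⇒ [33, 82, 131, 147]
  QalIX TGTCCAGA/7: at [120] ⇒ [127]
  NpsVI CAGGTCTA/0: at [5, 87, 98, 155] ⇒ [5, 87, 98, 155]

Pooled cuts: [5, 6, 33, 48, 54, 70, 78, 82, 87, 98, 109, 127, 131, 147, 155]

Fragment lengths:
  [0,5): 5 bp
  [5,6): 1 bp
  [6,33): 27 bp
  [33,48): 15 bp
  [48,54): 6 bp
  [54,70): 16 bp
  [70,78): 8 bp
  [78,82): 4 bp
  [82,87): 5 bp
  [87,98): 11 bp
  [98,109): 11 bp
  [109,127): 18 bp
  [127,131): 4 bp
  [131,147): 16 bp
  [147,155): 8 bp
  [155,178): 23 bp

[1,4,4,5,5,6,8,8,11,11,15,16,16,18,23,27]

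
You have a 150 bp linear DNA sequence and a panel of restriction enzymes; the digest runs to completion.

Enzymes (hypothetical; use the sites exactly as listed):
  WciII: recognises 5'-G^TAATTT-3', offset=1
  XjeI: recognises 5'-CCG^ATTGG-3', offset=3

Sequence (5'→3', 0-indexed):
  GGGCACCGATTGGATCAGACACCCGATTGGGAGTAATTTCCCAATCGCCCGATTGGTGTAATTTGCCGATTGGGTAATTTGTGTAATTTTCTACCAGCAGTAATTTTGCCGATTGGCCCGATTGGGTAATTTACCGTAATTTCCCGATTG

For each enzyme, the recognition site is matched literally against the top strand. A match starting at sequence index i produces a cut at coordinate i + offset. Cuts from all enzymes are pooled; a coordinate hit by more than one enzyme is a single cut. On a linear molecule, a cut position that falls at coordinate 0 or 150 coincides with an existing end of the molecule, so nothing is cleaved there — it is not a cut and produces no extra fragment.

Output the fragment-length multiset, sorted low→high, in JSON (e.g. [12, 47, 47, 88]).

[6,6,7,8,8,9,9,10,10,11,14,17,17,18]

Scan for sites:
  WciII GTAATTT/1: at [32, 57, 73, 82, 99, 125, 135] ⇒ [33, 58, 74, 83, 100, 126, 136]
  XjeI CCGATTGG/3: at [5, 22, 48, 65, 108, 117] ⇒ [8, 25, 51, 68, 111, 120]

Pooled cuts: [8, 25, 33, 51, 58, 68, 74, 83, 100, 111, 120, 126, 136]

Fragment lengths:
  [0,8): 8 bp
  [8,25): 17 bp
  [25,33): 8 bp
  [33,51): 18 bp
  [51,58): 7 bp
  [58,68): 10 bp
  [68,74): 6 bp
  [74,83): 9 bp
  [83,100): 17 bp
  [100,111): 11 bp
  [111,120): 9 bp
  [120,126): 6 bp
  [126,136): 10 bp
  [136,150): 14 bp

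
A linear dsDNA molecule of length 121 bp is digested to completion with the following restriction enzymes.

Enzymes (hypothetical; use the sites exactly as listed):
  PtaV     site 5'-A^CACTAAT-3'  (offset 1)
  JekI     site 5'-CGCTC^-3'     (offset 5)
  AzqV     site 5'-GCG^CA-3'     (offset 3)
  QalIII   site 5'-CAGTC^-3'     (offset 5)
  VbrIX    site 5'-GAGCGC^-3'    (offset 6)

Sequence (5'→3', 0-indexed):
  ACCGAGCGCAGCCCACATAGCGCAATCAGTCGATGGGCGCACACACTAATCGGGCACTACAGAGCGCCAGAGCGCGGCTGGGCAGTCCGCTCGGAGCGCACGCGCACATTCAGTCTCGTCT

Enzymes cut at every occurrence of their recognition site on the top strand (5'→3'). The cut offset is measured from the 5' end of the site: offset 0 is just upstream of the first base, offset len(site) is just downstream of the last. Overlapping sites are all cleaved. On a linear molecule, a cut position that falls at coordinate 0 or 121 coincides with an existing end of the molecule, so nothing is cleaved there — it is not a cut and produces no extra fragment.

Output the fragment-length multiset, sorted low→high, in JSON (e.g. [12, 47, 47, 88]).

[1,1,4,5,5,6,6,8,8,8,9,11,12,13,24]

Site scan:
  PtaV ACACTAAT/1: at [42] ⇒ [43]
  JekI CGCTC/5: at [87] ⇒ [92]
  AzqV GCGCA/3: at [5, 19, 36, 95, 101] ⇒ [8, 22, 39, 98, 104]
  QalIII CAGTC/5: at [26, 82, 110] ⇒ [31, 87, 115]
  VbrIX GAGCGC/6: at [3, 61, 69, 93] ⇒ [9, 67, 75, 99]

Pooled cuts: [8, 9, 22, 31, 39, 43, 67, 75, 87, 92, 98, 99, 104, 115]

Fragments:
  [0,8): 8 bp
  [8,9): 1 bp
  [9,22): 13 bp
  [22,31): 9 bp
  [31,39): 8 bp
  [39,43): 4 bp
  [43,67): 24 bp
  [67,75): 8 bp
  [75,87): 12 bp
  [87,92): 5 bp
  [92,98): 6 bp
  [98,99): 1 bp
  [99,104): 5 bp
  [104,115): 11 bp
  [115,121): 6 bp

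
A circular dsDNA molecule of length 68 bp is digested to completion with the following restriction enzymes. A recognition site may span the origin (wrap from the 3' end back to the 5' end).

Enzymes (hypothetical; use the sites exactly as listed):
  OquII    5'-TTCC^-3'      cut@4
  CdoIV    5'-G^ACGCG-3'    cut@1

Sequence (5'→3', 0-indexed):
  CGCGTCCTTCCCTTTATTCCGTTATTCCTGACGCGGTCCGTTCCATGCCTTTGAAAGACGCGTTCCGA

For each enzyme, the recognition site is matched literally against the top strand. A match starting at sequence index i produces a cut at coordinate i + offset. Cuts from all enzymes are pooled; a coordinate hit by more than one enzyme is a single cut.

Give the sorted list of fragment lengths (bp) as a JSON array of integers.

Per-enzyme occurrences:
  OquII TTCC/4: at [7, 16, 24, 40, 62] ⇒ [11, 20, 28, 44, 66]
  CdoIV GACGCG/1: at [29, 56, 66] ⇒ [30, 57, 67]

All cut coordinates (distinct, sorted): [11, 20, 28, 30, 44, 57, 66, 67]

Fragment lengths:
  11→20: 9 bp
  20→28: 8 bp
  28→30: 2 bp
  30→44: 14 bp
  44→57: 13 bp
  57→66: 9 bp
  66→67: 1 bp
  67→11 (wrap): 68-67+11 = 12 bp

[1,2,8,9,9,12,13,14]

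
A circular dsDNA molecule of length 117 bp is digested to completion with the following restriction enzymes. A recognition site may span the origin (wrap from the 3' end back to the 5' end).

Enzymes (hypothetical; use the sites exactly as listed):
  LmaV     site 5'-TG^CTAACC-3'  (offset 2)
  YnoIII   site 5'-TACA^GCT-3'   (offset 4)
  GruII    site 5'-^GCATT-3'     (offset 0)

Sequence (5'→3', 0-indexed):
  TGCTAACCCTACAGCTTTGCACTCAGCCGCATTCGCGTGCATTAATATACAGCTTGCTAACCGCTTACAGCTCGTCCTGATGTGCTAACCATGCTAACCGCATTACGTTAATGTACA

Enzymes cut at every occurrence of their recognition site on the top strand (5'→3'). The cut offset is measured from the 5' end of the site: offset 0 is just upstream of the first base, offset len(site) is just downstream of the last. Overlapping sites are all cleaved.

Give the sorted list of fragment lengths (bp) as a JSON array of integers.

[5,6,9,10,11,13,13,15,15,20]

Scan for sites:
  LmaV TGCTAACC/2: at [0, 54, 82, 91] ⇒ [2, 56, 84, 93]
  YnoIII TACAGCT/4: at [9, 47, 65] ⇒ [13, 51, 69]
  GruII GCATT/0: at [28, 38, 99] ⇒ [28, 38, 99]

All cut coordinates (distinct, sorted): [2, 13, 28, 38, 51, 56, 69, 84, 93, 99]

Fragments:
  2→13: 11 bp
  13→28: 15 bp
  28→38: 10 bp
  38→51: 13 bp
  51→56: 5 bp
  56→69: 13 bp
  69→84: 15 bp
  84→93: 9 bp
  93→99: 6 bp
  99→2 (wrap): 117-99+2 = 20 bp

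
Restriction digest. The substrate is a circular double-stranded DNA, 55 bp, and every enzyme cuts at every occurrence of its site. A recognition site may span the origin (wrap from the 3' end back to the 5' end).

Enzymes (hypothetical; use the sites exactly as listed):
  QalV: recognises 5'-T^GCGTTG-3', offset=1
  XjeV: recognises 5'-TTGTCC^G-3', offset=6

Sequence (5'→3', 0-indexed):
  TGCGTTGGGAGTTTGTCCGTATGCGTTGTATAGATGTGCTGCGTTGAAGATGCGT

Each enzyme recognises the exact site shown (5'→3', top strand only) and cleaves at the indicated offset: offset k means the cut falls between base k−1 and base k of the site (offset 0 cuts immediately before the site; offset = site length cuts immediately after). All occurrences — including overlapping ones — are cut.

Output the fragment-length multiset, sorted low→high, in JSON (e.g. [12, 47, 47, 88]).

[4,5,11,17,18]

Per-enzyme occurrences:
  QalV TGCGTTG/1: at [0, 21, 39, 50] ⇒ [1, 22, 40, 51]
  XjeV TTGTCCG/6: at [12] ⇒ [18]

Pooled cuts: [1, 18, 22, 40, 51]

Fragment lengths:
  1→18: 17 bp
  18→22: 4 bp
  22→40: 18 bp
  40→51: 11 bp
  51→1 (wrap): 55-51+1 = 5 bp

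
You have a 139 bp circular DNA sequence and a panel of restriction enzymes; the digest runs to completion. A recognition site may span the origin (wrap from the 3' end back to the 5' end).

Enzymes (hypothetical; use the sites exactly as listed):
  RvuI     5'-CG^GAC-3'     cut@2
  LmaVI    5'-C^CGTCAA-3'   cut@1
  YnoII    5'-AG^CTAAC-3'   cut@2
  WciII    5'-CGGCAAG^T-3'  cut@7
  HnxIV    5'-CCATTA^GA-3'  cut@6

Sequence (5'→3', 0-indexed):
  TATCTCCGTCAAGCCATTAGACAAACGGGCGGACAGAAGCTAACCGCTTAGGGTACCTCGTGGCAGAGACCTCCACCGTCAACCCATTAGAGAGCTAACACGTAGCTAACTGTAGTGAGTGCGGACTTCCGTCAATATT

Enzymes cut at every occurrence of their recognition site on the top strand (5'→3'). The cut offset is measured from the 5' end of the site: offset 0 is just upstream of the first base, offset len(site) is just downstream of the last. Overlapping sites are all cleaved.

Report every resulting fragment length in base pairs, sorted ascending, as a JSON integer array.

Scan for sites:
  RvuI (CGGAC, off=2): starts [29, 121] → cuts [31, 123]
  LmaVI (CCGTCAA, off=1): starts [5, 75, 128] → cuts [6, 76, 129]
  YnoII (AGCTAAC, off=2): starts [37, 92, 103] → cuts [39, 94, 105]
  WciII (CGGCAAGT, off=7): no sites
  HnxIV (CCATTAGA, off=6): starts [13, 83] → cuts [19, 89]

All cut coordinates (distinct, sorted): [6, 19, 31, 39, 76, 89, 94, 105, 123, 129]

Fragment lengths:
  6→19: 13 bp
  19→31: 12 bp
  31→39: 8 bp
  39→76: 37 bp
  76→89: 13 bp
  89→94: 5 bp
  94→105: 11 bp
  105→123: 18 bp
  123→129: 6 bp
  129→6 (wrap): 139-129+6 = 16 bp

[5,6,8,11,12,13,13,16,18,37]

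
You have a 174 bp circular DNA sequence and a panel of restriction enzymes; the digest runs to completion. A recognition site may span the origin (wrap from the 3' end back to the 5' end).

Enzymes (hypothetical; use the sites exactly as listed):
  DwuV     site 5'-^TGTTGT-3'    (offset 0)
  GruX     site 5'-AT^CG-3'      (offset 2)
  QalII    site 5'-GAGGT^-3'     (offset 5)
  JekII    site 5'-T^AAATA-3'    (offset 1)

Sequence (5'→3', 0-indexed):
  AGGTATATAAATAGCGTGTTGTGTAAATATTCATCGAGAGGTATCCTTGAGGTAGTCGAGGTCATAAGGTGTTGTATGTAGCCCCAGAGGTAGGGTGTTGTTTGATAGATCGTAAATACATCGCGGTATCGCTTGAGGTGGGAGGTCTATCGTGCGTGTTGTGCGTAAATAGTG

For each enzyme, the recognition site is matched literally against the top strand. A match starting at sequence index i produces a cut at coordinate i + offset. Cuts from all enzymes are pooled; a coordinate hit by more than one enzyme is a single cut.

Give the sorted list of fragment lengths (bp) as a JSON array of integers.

Scan for sites:
  DwuV (TGTTGT, off=0): starts [16, 69, 95, 156] → cuts [16, 69, 95, 156]
  GruX (ATCG, off=2): starts [32, 108, 119, 127, 148] → cuts [34, 110, 121, 129, 150]
  QalII (GAGGT, off=5): starts [37, 48, 57, 86, 134, 141, 173] → cuts [4, 42, 53, 62, 91, 139, 146]
  JekII (TAAATA, off=1): starts [7, 23, 112, 165] → cuts [8, 24, 113, 166]

All cut coordinates (distinct, sorted): [4, 8, 16, 24, 34, 42, 53, 62, 69, 91, 95, 110, 113, 121, 129, 139, 146, 150, 156, 166]

Fragment lengths:
  4→8: 4 bp
  8→16: 8 bp
  16→24: 8 bp
  24→34: 10 bp
  34→42: 8 bp
  42→53: 11 bp
  53→62: 9 bp
  62→69: 7 bp
  69→91: 22 bp
  91→95: 4 bp
  95→110: 15 bp
  110→113: 3 bp
  113→121: 8 bp
  121→129: 8 bp
  129→139: 10 bp
  139→146: 7 bp
  146→150: 4 bp
  150→156: 6 bp
  156→166: 10 bp
  166→4 (wrap): 174-166+4 = 12 bp

[3,4,4,4,6,7,7,8,8,8,8,8,9,10,10,10,11,12,15,22]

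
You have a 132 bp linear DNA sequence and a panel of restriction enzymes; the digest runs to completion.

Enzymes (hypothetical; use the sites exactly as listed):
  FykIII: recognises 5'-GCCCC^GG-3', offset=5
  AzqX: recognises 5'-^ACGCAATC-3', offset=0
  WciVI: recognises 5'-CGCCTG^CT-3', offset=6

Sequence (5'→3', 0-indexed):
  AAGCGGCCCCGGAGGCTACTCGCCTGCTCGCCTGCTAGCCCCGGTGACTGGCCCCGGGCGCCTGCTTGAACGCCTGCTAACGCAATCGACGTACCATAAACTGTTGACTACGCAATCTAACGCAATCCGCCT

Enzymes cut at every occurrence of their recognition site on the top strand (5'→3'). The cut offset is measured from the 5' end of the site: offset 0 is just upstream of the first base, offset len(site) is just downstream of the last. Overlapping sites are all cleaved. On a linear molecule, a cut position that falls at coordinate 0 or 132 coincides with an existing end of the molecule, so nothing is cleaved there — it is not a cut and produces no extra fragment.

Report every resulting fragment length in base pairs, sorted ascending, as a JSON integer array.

[3,8,8,9,10,10,12,13,13,16,30]

Per-enzyme occurrences:
  FykIII (GCCCCGG, off=5): starts [5, 37, 50] → cuts [10, 42, 55]
  AzqX (ACGCAATC, off=0): starts [79, 109, 119] → cuts [79, 109, 119]
  WciVI (CGCCTGCT, off=6): starts [20, 28, 58, 70] → cuts [26, 34, 64, 76]

All cut coordinates (distinct, sorted): [10, 26, 34, 42, 55, 64, 76, 79, 109, 119]

Fragments:
  [0,10): 10 bp
  [10,26): 16 bp
  [26,34): 8 bp
  [34,42): 8 bp
  [42,55): 13 bp
  [55,64): 9 bp
  [64,76): 12 bp
  [76,79): 3 bp
  [79,109): 30 bp
  [109,119): 10 bp
  [119,132): 13 bp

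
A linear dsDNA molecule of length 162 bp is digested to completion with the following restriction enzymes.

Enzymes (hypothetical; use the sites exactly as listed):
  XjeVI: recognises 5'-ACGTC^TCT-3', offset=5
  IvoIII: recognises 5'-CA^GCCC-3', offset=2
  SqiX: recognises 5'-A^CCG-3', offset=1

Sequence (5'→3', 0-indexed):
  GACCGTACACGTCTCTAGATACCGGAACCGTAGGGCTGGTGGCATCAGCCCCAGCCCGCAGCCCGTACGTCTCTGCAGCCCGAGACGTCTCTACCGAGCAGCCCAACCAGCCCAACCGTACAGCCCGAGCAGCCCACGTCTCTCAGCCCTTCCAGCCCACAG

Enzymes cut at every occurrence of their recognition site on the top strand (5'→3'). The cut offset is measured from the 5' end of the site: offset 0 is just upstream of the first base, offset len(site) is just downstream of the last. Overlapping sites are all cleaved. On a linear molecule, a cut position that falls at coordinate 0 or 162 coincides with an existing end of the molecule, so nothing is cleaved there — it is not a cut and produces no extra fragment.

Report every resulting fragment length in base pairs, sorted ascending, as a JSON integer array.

Per-enzyme occurrences:
  XjeVI ACGTCTCT/5: at [8, 66, 84, 135] ⇒ [13, 71, 89, 140]
  IvoIII CAGCCC/2: at [45, 51, 58, 75, 98, 107, 120, 129, 143, 152] ⇒ [47, 53, 60, 77, 100, 109, 122, 131, 145, 154]
  SqiX ACCG/1: at [1, 20, 26, 92, 114] ⇒ [2, 21, 27, 93, 115]

Pooled cuts: [2, 13, 21, 27, 47, 53, 60, 71, 77, 89, 93, 100, 109, 115, 122, 131, 140, 145, 154]

Fragments:
  [0,2): 2 bp
  [2,13): 11 bp
  [13,21): 8 bp
  [21,27): 6 bp
  [27,47): 20 bp
  [47,53): 6 bp
  [53,60): 7 bp
  [60,71): 11 bp
  [71,77): 6 bp
  [77,89): 12 bp
  [89,93): 4 bp
  [93,100): 7 bp
  [100,109): 9 bp
  [109,115): 6 bp
  [115,122): 7 bp
  [122,131): 9 bp
  [131,140): 9 bp
  [140,145): 5 bp
  [145,154): 9 bp
  [154,162): 8 bp

[2,4,5,6,6,6,6,7,7,7,8,8,9,9,9,9,11,11,12,20]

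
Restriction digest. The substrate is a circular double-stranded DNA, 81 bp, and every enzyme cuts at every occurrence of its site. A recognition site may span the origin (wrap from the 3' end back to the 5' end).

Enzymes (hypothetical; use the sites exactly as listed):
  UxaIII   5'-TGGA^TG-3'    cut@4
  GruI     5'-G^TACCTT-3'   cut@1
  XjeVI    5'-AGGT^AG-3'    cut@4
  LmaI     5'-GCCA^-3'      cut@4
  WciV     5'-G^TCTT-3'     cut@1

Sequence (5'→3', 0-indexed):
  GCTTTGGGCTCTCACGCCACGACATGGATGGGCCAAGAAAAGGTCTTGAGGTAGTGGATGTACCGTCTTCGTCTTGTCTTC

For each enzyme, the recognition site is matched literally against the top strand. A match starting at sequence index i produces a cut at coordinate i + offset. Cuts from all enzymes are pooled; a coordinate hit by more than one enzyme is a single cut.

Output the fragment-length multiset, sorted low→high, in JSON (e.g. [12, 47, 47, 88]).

[5,6,6,7,7,8,9,9,24]

Site scan:
  UxaIII TGGATG/4: at [24, 54] ⇒ [28, 58]
  GruI (GTACCTT, off=1): no sites
  XjeVI AGGTAG/4: at [48] ⇒ [52]
  LmaI GCCA/4: at [15, 31] ⇒ [19, 35]
  WciV GTCTT/1: at [42, 64, 70, 75] ⇒ [43, 65, 71, 76]

Pooled cuts: [19, 28, 35, 43, 52, 58, 65, 71, 76]

Fragments:
  19→28: 9 bp
  28→35: 7 bp
  35→43: 8 bp
  43→52: 9 bp
  52→58: 6 bp
  58→65: 7 bp
  65→71: 6 bp
  71→76: 5 bp
  76→19 (wrap): 81-76+19 = 24 bp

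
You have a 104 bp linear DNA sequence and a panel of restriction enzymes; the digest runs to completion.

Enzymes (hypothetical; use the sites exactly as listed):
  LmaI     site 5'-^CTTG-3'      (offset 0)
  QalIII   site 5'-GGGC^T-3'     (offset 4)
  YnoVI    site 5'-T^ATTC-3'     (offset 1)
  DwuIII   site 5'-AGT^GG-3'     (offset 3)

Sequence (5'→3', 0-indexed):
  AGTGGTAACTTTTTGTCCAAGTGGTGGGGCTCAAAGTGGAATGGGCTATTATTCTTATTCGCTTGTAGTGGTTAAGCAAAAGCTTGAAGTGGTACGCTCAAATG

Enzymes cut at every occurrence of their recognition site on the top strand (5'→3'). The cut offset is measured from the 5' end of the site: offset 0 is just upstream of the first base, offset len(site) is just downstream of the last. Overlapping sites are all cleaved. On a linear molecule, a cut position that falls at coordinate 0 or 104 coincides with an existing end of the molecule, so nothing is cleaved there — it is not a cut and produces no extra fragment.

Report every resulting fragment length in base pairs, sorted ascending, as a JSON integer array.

Per-enzyme occurrences:
  LmaI CTTG/0: at [61, 82] ⇒ [61, 82]
  QalIII GGGCT/4: at [26, 42] ⇒ [30, 46]
  YnoVI TATTC/1: at [49, 55] ⇒ [50, 56]
  DwuIII AGTGG/3: at [0, 19, 34, 66, 87] ⇒ [3, 22, 37, 69, 90]

Pooled cuts: [3, 22, 30, 37, 46, 50, 56, 61, 69, 82, 90]

Fragments:
  [0,3): 3 bp
  [3,22): 19 bp
  [22,30): 8 bp
  [30,37): 7 bp
  [37,46): 9 bp
  [46,50): 4 bp
  [50,56): 6 bp
  [56,61): 5 bp
  [61,69): 8 bp
  [69,82): 13 bp
  [82,90): 8 bp
  [90,104): 14 bp

[3,4,5,6,7,8,8,8,9,13,14,19]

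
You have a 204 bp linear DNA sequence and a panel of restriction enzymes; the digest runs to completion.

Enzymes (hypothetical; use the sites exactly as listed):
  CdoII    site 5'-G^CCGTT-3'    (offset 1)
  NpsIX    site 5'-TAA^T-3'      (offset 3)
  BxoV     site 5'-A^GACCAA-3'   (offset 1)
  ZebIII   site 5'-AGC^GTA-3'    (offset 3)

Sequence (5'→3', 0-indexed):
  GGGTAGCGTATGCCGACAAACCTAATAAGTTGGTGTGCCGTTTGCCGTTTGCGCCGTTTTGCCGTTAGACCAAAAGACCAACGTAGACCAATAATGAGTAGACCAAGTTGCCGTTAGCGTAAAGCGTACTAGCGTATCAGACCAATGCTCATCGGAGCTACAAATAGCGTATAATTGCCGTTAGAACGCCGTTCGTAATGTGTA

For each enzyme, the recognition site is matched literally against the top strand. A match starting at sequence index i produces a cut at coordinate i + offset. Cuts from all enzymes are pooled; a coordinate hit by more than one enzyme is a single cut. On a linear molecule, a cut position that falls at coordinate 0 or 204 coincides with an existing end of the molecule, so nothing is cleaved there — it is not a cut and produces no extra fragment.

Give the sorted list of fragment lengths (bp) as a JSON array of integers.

Scan for sites:
  CdoII GCCGTT/1: at [36, 43, 52, 60, 109, 176, 187] ⇒ [37, 44, 53, 61, 110, 177, 188]
  NpsIX TAAT/3: at [22, 91, 171, 195] ⇒ [25, 94, 174, 198]
  BxoV AGACCAA/1: at [66, 74, 84, 99, 138] ⇒ [67, 75, 85, 100, 139]
  ZebIII AGCGTA/3: at [4, 115, 122, 130, 165] ⇒ [7, 118, 125, 133, 168]

Pooled cuts: [7, 25, 37, 44, 53, 61, 67, 75, 85, 94, 100, 110, 118, 125, 133, 139, 168, 174, 177, 188, 198]

Fragments:
  [0,7): 7 bp
  [7,25): 18 bp
  [25,37): 12 bp
  [37,44): 7 bp
  [44,53): 9 bp
  [53,61): 8 bp
  [61,67): 6 bp
  [67,75): 8 bp
  [75,85): 10 bp
  [85,94): 9 bp
  [94,100): 6 bp
  [100,110): 10 bp
  [110,118): 8 bp
  [118,125): 7 bp
  [125,133): 8 bp
  [133,139): 6 bp
  [139,168): 29 bp
  [168,174): 6 bp
  [174,177): 3 bp
  [177,188): 11 bp
  [188,198): 10 bp
  [198,204): 6 bp

[3,6,6,6,6,6,7,7,7,8,8,8,8,9,9,10,10,10,11,12,18,29]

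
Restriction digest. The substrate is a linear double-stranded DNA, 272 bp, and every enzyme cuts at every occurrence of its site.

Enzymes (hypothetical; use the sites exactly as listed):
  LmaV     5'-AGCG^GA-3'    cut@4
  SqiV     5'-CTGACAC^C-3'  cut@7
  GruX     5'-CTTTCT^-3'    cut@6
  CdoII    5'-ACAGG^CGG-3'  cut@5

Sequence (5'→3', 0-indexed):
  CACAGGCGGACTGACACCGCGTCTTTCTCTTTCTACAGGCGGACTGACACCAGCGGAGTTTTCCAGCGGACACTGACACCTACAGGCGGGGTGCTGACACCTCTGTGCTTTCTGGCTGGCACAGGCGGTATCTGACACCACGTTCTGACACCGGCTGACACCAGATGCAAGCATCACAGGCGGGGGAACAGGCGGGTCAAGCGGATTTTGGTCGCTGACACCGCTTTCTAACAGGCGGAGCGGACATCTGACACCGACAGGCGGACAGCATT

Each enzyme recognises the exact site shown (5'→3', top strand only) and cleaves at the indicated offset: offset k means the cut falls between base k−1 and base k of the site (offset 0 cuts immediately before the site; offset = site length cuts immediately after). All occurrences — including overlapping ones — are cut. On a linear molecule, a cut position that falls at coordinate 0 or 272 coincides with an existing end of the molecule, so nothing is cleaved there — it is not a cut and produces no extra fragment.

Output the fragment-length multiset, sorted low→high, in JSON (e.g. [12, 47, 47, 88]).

Per-enzyme occurrences:
  LmaV AGCGGA/4: at [51, 64, 199, 238] ⇒ [55, 68, 203, 242]
  SqiV CTGACACC/7: at [10, 43, 72, 93, 131, 144, 154, 214, 247] ⇒ [17, 50, 79, 100, 138, 151, 161, 221, 254]
  GruX CTTTCT/6: at [22, 28, 107, 223] ⇒ [28, 34, 113, 229]
  CdoII ACAGGCGG/5: at [1, 34, 81, 120, 175, 187, 230, 256] ⇒ [6, 39, 86, 125, 180, 192, 235, 261]

Pooled cuts: [6, 17, 28, 34, 39, 50, 55, 68, 79, 86, 100, 113, 125, 138, 151, 161, 180, 192, 203, 221, 229, 235, 242, 254, 261]

Fragment lengths:
  [0,6): 6 bp
  [6,17): 11 bp
  [17,28): 11 bp
  [28,34): 6 bp
  [34,39): 5 bp
  [39,50): 11 bp
  [50,55): 5 bp
  [55,68): 13 bp
  [68,79): 11 bp
  [79,86): 7 bp
  [86,100): 14 bp
  [100,113): 13 bp
  [113,125): 12 bp
  [125,138): 13 bp
  [138,151): 13 bp
  [151,161): 10 bp
  [161,180): 19 bp
  [180,192): 12 bp
  [192,203): 11 bp
  [203,221): 18 bp
  [221,229): 8 bp
  [229,235): 6 bp
  [235,242): 7 bp
  [242,254): 12 bp
  [254,261): 7 bp
  [261,272): 11 bp

[5,5,6,6,6,7,7,7,8,10,11,11,11,11,11,11,12,12,12,13,13,13,13,14,18,19]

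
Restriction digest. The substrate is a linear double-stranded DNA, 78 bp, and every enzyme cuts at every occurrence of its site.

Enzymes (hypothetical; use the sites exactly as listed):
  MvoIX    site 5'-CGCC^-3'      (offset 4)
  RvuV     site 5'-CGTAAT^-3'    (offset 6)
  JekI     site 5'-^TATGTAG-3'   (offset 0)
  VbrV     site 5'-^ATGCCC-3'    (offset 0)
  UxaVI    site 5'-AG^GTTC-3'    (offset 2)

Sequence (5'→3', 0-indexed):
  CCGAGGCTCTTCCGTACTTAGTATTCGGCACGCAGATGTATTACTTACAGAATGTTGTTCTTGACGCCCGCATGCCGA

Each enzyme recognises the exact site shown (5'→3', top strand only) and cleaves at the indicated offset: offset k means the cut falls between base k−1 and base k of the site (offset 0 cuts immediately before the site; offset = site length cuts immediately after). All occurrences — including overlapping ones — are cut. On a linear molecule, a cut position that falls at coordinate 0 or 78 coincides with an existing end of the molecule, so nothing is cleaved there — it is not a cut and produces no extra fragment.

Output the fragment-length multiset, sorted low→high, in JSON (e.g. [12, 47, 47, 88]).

Per-enzyme occurrences:
  MvoIX (CGCC, off=4): starts [64] → cuts [68]
  RvuV (CGTAAT, off=6): no sites
  JekI (TATGTAG, off=0): no sites
  VbrV (ATGCCC, off=0): no sites
  UxaVI (AGGTTC, off=2): no sites

Pooled cuts: [68]

Fragments:
  [0,68): 68 bp
  [68,78): 10 bp

[10,68]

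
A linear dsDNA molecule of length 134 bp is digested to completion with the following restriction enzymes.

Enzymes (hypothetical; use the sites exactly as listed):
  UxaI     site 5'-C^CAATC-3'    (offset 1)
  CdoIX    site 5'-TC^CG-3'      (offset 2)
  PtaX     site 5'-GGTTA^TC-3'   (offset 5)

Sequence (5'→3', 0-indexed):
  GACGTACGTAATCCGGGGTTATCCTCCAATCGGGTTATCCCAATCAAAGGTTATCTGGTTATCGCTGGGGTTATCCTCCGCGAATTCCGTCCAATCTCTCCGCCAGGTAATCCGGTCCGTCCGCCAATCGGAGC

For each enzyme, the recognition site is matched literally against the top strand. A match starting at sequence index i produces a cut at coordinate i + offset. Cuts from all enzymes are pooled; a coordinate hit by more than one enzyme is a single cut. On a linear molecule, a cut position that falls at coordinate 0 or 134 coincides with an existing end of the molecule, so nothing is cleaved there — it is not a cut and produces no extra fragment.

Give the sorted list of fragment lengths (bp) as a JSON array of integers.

[3,3,4,4,5,5,5,8,8,9,9,10,11,12,12,13,13]

Scan for sites:
  UxaI (CCAATC, off=1): starts [25, 39, 90, 123] → cuts [26, 40, 91, 124]
  CdoIX (TCCG, off=2): starts [11, 76, 85, 98, 110, 115, 119] → cuts [13, 78, 87, 100, 112, 117, 121]
  PtaX (GGTTATC, off=5): starts [16, 32, 48, 56, 68] → cuts [21, 37, 53, 61, 73]

All cut coordinates (distinct, sorted): [13, 21, 26, 37, 40, 53, 61, 73, 78, 87, 91, 100, 112, 117, 121, 124]

Fragments:
  [0,13): 13 bp
  [13,21): 8 bp
  [21,26): 5 bp
  [26,37): 11 bp
  [37,40): 3 bp
  [40,53): 13 bp
  [53,61): 8 bp
  [61,73): 12 bp
  [73,78): 5 bp
  [78,87): 9 bp
  [87,91): 4 bp
  [91,100): 9 bp
  [100,112): 12 bp
  [112,117): 5 bp
  [117,121): 4 bp
  [121,124): 3 bp
  [124,134): 10 bp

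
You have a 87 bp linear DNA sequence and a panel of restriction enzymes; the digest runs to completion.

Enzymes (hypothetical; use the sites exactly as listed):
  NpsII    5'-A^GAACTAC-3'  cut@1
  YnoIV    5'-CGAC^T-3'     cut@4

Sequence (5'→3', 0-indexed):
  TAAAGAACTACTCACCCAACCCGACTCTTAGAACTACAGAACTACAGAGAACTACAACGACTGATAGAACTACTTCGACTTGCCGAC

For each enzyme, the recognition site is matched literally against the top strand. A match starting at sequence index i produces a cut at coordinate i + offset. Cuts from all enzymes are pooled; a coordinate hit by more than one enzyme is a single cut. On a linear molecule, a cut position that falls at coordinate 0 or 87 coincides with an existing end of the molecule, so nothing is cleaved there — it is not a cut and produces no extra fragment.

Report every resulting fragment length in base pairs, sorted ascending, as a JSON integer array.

Per-enzyme occurrences:
  NpsII (AGAACTAC, off=1): starts [3, 29, 37, 47, 65] → cuts [4, 30, 38, 48, 66]
  YnoIV (CGACT, off=4): starts [21, 57, 75] → cuts [25, 61, 79]

All cut coordinates (distinct, sorted): [4, 25, 30, 38, 48, 61, 66, 79]

Fragments:
  [0,4): 4 bp
  [4,25): 21 bp
  [25,30): 5 bp
  [30,38): 8 bp
  [38,48): 10 bp
  [48,61): 13 bp
  [61,66): 5 bp
  [66,79): 13 bp
  [79,87): 8 bp

[4,5,5,8,8,10,13,13,21]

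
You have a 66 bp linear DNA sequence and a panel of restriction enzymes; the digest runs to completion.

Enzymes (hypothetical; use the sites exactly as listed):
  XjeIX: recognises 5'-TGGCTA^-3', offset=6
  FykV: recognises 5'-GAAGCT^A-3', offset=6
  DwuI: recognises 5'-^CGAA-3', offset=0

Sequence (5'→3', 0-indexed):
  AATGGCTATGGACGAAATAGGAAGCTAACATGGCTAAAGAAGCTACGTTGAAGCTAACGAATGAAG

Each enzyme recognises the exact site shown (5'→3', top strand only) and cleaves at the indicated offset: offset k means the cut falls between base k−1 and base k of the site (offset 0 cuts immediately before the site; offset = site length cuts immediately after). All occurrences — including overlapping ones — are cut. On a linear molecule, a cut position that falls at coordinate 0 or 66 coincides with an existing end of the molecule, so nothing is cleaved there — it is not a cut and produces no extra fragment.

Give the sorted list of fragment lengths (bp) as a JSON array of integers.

Site scan:
  XjeIX (TGGCTA, off=6): starts [2, 30] → cuts [8, 36]
  FykV (GAAGCTA, off=6): starts [20, 38, 49] → cuts [26, 44, 55]
  DwuI (CGAA, off=0): starts [12, 57] → cuts [12, 57]

All cut coordinates (distinct, sorted): [8, 12, 26, 36, 44, 55, 57]

Fragment lengths:
  [0,8): 8 bp
  [8,12): 4 bp
  [12,26): 14 bp
  [26,36): 10 bp
  [36,44): 8 bp
  [44,55): 11 bp
  [55,57): 2 bp
  [57,66): 9 bp

[2,4,8,8,9,10,11,14]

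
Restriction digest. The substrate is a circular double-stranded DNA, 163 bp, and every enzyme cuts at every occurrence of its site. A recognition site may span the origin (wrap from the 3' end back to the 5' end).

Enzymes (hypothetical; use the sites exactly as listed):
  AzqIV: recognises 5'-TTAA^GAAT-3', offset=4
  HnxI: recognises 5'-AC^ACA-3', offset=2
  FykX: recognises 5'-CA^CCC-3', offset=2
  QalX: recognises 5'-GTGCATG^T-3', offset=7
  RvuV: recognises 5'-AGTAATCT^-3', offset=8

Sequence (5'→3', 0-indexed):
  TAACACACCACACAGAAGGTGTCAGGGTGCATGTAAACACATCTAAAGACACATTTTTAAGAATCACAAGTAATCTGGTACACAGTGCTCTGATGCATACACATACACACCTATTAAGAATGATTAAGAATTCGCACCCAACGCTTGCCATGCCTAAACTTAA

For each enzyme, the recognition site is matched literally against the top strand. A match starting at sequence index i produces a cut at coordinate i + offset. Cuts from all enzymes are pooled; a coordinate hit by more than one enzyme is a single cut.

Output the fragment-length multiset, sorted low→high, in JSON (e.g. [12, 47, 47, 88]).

Per-enzyme occurrences:
  AzqIV (TTAAGAAT, off=4): starts [56, 113, 123] → cuts [60, 117, 127]
  HnxI (ACACA, off=2): starts [2, 9, 36, 48, 79, 98, 104] → cuts [4, 11, 38, 50, 81, 100, 106]
  FykX (CACCC, off=2): starts [134] → cuts [136]
  QalX (GTGCATGT, off=7): starts [26] → cuts [33]
  RvuV (AGTAATCT, off=8): starts [68] → cuts [76]

All cut coordinates (distinct, sorted): [4, 11, 33, 38, 50, 60, 76, 81, 100, 106, 117, 127, 136]

Fragment lengths:
  4→11: 7 bp
  11→33: 22 bp
  33→38: 5 bp
  38→50: 12 bp
  50→60: 10 bp
  60→76: 16 bp
  76→81: 5 bp
  81→100: 19 bp
  100→106: 6 bp
  106→117: 11 bp
  117→127: 10 bp
  127→136: 9 bp
  136→4 (wrap): 163-136+4 = 31 bp

[5,5,6,7,9,10,10,11,12,16,19,22,31]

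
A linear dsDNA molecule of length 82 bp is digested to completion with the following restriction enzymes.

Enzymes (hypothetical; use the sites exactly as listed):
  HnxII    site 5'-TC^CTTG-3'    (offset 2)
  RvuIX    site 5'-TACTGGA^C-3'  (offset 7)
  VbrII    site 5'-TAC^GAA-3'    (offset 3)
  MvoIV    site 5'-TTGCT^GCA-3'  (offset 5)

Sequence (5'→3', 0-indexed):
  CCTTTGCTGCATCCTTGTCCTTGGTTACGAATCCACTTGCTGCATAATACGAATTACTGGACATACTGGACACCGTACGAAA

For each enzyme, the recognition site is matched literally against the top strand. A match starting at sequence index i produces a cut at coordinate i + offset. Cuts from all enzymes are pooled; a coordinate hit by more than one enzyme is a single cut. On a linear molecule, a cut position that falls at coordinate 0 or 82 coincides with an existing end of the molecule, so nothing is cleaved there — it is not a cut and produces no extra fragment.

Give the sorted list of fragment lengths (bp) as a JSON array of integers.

[4,5,6,8,8,9,9,9,11,13]

Scan for sites:
  HnxII (TCCTTG, off=2): starts [11, 17] → cuts [13, 19]
  RvuIX (TACTGGAC, off=7): starts [54, 63] → cuts [61, 70]
  VbrII (TACGAA, off=3): starts [25, 47, 75] → cuts [28, 50, 78]
  MvoIV (TTGCTGCA, off=5): starts [3, 36] → cuts [8, 41]

All cut coordinates (distinct, sorted): [8, 13, 19, 28, 41, 50, 61, 70, 78]

Fragments:
  [0,8): 8 bp
  [8,13): 5 bp
  [13,19): 6 bp
  [19,28): 9 bp
  [28,41): 13 bp
  [41,50): 9 bp
  [50,61): 11 bp
  [61,70): 9 bp
  [70,78): 8 bp
  [78,82): 4 bp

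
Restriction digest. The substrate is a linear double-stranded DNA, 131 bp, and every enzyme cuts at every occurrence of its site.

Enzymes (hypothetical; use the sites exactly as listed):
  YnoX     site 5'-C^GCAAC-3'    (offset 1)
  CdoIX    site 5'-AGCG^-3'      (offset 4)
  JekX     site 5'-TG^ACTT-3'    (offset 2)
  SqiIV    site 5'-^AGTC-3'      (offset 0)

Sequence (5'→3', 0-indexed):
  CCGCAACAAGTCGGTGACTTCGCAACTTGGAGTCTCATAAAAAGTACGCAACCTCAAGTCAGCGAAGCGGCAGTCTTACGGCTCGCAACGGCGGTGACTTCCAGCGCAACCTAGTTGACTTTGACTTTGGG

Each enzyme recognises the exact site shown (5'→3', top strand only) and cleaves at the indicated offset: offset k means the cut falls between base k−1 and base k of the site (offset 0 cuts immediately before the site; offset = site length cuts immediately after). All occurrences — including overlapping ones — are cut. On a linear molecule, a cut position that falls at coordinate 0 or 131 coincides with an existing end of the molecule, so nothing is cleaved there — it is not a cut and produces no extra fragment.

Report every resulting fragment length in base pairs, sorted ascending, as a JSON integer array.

Site scan:
  YnoX (CGCAAC, off=1): starts [1, 20, 46, 83, 104] → cuts [2, 21, 47, 84, 105]
  CdoIX (AGCG, off=4): starts [60, 65, 102] → cuts [64, 69, 106]
  JekX (TGACTT, off=2): starts [14, 94, 115, 121] → cuts [16, 96, 117, 123]
  SqiIV (AGTC, off=0): starts [8, 30, 56, 71] → cuts [8, 30, 56, 71]

All cut coordinates (distinct, sorted): [2, 8, 16, 21, 30, 47, 56, 64, 69, 71, 84, 96, 105, 106, 117, 123]

Fragment lengths:
  [0,2): 2 bp
  [2,8): 6 bp
  [8,16): 8 bp
  [16,21): 5 bp
  [21,30): 9 bp
  [30,47): 17 bp
  [47,56): 9 bp
  [56,64): 8 bp
  [64,69): 5 bp
  [69,71): 2 bp
  [71,84): 13 bp
  [84,96): 12 bp
  [96,105): 9 bp
  [105,106): 1 bp
  [106,117): 11 bp
  [117,123): 6 bp
  [123,131): 8 bp

[1,2,2,5,5,6,6,8,8,8,9,9,9,11,12,13,17]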